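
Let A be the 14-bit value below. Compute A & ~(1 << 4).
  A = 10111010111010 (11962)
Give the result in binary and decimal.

Mask = ~(1 << 4) = 11111111101111
Bit 4 of A is 1, so AND-ing with the mask clears it to 0.
  10111010111010
& 11111111101111
----------------
  10111010101010

Answer: 10111010101010 (11946)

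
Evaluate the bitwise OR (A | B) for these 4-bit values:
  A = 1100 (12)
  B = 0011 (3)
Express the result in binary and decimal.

Apply | to each column (1 where either bit is 1):
  1100
| 0011
------
  1111

Answer: 1111 (15)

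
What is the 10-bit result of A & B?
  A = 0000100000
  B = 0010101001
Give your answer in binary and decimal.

Apply & to each column (1 only where both bits are 1):
  0000100000
& 0010101001
------------
  0000100000

Answer: 0000100000 (32)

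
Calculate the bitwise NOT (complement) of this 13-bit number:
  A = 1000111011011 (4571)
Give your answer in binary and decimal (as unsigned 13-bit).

Flip each bit (0->1, 1->0):
  1000111011011
  0111000100100

Answer: 0111000100100 (3620)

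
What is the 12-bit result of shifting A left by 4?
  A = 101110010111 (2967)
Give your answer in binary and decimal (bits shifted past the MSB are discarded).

Shift left by 4: drop the top 4 bit(s), append 4 zero(s) on the right.
  101110010111  ->  discard [1011], keep [10010111], append 0000
= 100101110000

Answer: 100101110000 (2416)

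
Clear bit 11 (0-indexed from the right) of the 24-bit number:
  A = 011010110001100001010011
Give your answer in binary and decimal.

Mask = ~(1 << 11) = 111111111111011111111111
Bit 11 of A is 1, so AND-ing with the mask clears it to 0.
  011010110001100001010011
& 111111111111011111111111
--------------------------
  011010110001000001010011

Answer: 011010110001000001010011 (7016531)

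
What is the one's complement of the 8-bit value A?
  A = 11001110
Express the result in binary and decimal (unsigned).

Flip each bit (0->1, 1->0):
  11001110
  00110001

Answer: 00110001 (49)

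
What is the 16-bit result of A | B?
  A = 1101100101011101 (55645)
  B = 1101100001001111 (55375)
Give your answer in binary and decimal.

Apply | to each column (1 where either bit is 1):
  1101100101011101
| 1101100001001111
------------------
  1101100101011111

Answer: 1101100101011111 (55647)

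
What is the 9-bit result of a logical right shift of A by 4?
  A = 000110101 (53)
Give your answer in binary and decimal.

Logical shift right by 4: drop the bottom 4 bit(s), prepend 4 zero(s) on the left.
  000110101  ->  keep [00011], discard [0101], prepend 0000
= 000000011

Answer: 000000011 (3)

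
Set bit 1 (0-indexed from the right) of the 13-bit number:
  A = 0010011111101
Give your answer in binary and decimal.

Mask = 1 << 1 = 0000000000010
Bit 1 of A is 0, so OR-ing with the mask flips it to 1.
  0010011111101
| 0000000000010
---------------
  0010011111111

Answer: 0010011111111 (1279)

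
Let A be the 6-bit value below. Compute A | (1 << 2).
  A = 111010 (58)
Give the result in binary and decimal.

Mask = 1 << 2 = 000100
Bit 2 of A is 0, so OR-ing with the mask flips it to 1.
  111010
| 000100
--------
  111110

Answer: 111110 (62)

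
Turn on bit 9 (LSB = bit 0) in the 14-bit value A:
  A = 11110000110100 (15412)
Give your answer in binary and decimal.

Mask = 1 << 9 = 00001000000000
Bit 9 of A is 0, so OR-ing with the mask flips it to 1.
  11110000110100
| 00001000000000
----------------
  11111000110100

Answer: 11111000110100 (15924)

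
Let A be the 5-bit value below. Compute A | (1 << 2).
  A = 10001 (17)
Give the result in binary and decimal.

Mask = 1 << 2 = 00100
Bit 2 of A is 0, so OR-ing with the mask flips it to 1.
  10001
| 00100
-------
  10101

Answer: 10101 (21)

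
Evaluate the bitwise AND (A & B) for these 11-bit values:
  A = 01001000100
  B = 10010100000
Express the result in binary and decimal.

Apply & to each column (1 only where both bits are 1):
  01001000100
& 10010100000
-------------
  00000000000

Answer: 00000000000 (0)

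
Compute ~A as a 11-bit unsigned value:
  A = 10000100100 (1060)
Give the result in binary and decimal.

Flip each bit (0->1, 1->0):
  10000100100
  01111011011

Answer: 01111011011 (987)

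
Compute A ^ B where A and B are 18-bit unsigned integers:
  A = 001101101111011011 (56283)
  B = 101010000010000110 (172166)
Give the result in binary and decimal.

Apply ^ to each column (1 where bits differ):
  001101101111011011
^ 101010000010000110
--------------------
  100111101101011101

Answer: 100111101101011101 (162653)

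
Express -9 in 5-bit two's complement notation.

1. Binary of +9:  01001
2. Invert bits:     10110
3. Add 1:           10111

Answer: 10111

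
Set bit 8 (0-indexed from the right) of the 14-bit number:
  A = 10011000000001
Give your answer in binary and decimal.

Mask = 1 << 8 = 00000100000000
Bit 8 of A is 0, so OR-ing with the mask flips it to 1.
  10011000000001
| 00000100000000
----------------
  10011100000001

Answer: 10011100000001 (9985)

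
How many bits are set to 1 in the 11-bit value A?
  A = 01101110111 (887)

01101110111
1-bits at positions (from bit 0 = LSB): 0, 1, 2, 4, 5, 6, 8, 9
Count = 8

Answer: 8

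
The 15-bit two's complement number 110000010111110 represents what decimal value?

MSB is 1, so the value is negative. Find the magnitude:
1. Invert bits:  001111101000001
2. Add 1:        001111101000010  = 8002
3. Apply sign:   -8002

Answer: -8002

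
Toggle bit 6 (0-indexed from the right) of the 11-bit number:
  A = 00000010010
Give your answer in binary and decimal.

Mask = 1 << 6 = 00001000000
Bit 6 of A is 0; XOR with the mask flips it to 1.
  00000010010
^ 00001000000
-------------
  00001010010

Answer: 00001010010 (82)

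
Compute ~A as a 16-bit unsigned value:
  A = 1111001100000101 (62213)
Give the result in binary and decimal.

Flip each bit (0->1, 1->0):
  1111001100000101
  0000110011111010

Answer: 0000110011111010 (3322)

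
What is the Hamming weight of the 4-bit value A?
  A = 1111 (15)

1111
1-bits at positions (from bit 0 = LSB): 0, 1, 2, 3
Count = 4

Answer: 4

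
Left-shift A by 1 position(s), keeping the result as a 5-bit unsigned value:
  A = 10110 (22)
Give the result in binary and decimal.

Shift left by 1: drop the top 1 bit(s), append 1 zero(s) on the right.
  10110  ->  discard [1], keep [0110], append 0
= 01100

Answer: 01100 (12)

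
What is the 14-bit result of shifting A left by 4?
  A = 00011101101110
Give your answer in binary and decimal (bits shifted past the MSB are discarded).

Shift left by 4: drop the top 4 bit(s), append 4 zero(s) on the right.
  00011101101110  ->  discard [0001], keep [1101101110], append 0000
= 11011011100000

Answer: 11011011100000 (14048)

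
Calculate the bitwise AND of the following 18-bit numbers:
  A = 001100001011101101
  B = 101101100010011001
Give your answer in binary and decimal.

Apply & to each column (1 only where both bits are 1):
  001100001011101101
& 101101100010011001
--------------------
  001100000010001001

Answer: 001100000010001001 (49289)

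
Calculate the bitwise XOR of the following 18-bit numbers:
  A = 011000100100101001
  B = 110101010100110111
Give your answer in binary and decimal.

Apply ^ to each column (1 where bits differ):
  011000100100101001
^ 110101010100110111
--------------------
  101101110000011110

Answer: 101101110000011110 (187422)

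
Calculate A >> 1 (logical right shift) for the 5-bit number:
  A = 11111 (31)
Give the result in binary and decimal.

Logical shift right by 1: drop the bottom 1 bit(s), prepend 1 zero(s) on the left.
  11111  ->  keep [1111], discard [1], prepend 0
= 01111

Answer: 01111 (15)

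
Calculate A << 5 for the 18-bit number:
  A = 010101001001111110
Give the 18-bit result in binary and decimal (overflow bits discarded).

Shift left by 5: drop the top 5 bit(s), append 5 zero(s) on the right.
  010101001001111110  ->  discard [01010], keep [1001001111110], append 00000
= 100100111111000000

Answer: 100100111111000000 (151488)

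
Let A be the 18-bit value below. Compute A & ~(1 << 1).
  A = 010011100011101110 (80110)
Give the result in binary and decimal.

Mask = ~(1 << 1) = 111111111111111101
Bit 1 of A is 1, so AND-ing with the mask clears it to 0.
  010011100011101110
& 111111111111111101
--------------------
  010011100011101100

Answer: 010011100011101100 (80108)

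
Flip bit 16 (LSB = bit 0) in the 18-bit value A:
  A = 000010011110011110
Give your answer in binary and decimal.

Mask = 1 << 16 = 010000000000000000
Bit 16 of A is 0; XOR with the mask flips it to 1.
  000010011110011110
^ 010000000000000000
--------------------
  010010011110011110

Answer: 010010011110011110 (75678)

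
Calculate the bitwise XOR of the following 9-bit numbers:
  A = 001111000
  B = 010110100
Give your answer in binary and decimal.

Apply ^ to each column (1 where bits differ):
  001111000
^ 010110100
-----------
  011001100

Answer: 011001100 (204)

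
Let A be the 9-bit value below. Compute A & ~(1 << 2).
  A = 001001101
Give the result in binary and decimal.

Mask = ~(1 << 2) = 111111011
Bit 2 of A is 1, so AND-ing with the mask clears it to 0.
  001001101
& 111111011
-----------
  001001001

Answer: 001001001 (73)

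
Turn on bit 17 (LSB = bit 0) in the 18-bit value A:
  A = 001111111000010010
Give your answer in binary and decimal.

Mask = 1 << 17 = 100000000000000000
Bit 17 of A is 0, so OR-ing with the mask flips it to 1.
  001111111000010010
| 100000000000000000
--------------------
  101111111000010010

Answer: 101111111000010010 (196114)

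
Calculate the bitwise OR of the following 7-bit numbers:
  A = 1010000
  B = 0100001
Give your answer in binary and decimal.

Apply | to each column (1 where either bit is 1):
  1010000
| 0100001
---------
  1110001

Answer: 1110001 (113)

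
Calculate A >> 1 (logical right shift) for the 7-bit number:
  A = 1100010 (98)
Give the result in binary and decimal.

Logical shift right by 1: drop the bottom 1 bit(s), prepend 1 zero(s) on the left.
  1100010  ->  keep [110001], discard [0], prepend 0
= 0110001

Answer: 0110001 (49)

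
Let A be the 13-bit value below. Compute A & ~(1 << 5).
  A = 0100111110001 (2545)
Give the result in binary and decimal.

Mask = ~(1 << 5) = 1111111011111
Bit 5 of A is 1, so AND-ing with the mask clears it to 0.
  0100111110001
& 1111111011111
---------------
  0100111010001

Answer: 0100111010001 (2513)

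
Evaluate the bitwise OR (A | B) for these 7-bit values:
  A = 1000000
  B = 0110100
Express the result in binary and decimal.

Apply | to each column (1 where either bit is 1):
  1000000
| 0110100
---------
  1110100

Answer: 1110100 (116)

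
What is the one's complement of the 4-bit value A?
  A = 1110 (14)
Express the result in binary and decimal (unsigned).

Flip each bit (0->1, 1->0):
  1110
  0001

Answer: 0001 (1)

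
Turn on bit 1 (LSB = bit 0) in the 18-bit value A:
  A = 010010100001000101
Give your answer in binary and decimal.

Mask = 1 << 1 = 000000000000000010
Bit 1 of A is 0, so OR-ing with the mask flips it to 1.
  010010100001000101
| 000000000000000010
--------------------
  010010100001000111

Answer: 010010100001000111 (75847)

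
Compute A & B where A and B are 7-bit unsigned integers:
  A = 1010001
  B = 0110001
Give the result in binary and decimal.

Apply & to each column (1 only where both bits are 1):
  1010001
& 0110001
---------
  0010001

Answer: 0010001 (17)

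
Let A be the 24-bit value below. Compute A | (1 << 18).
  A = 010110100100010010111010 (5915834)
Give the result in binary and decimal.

Mask = 1 << 18 = 000001000000000000000000
Bit 18 of A is 0, so OR-ing with the mask flips it to 1.
  010110100100010010111010
| 000001000000000000000000
--------------------------
  010111100100010010111010

Answer: 010111100100010010111010 (6177978)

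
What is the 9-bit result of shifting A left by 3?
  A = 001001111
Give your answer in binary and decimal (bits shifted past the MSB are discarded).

Shift left by 3: drop the top 3 bit(s), append 3 zero(s) on the right.
  001001111  ->  discard [001], keep [001111], append 000
= 001111000

Answer: 001111000 (120)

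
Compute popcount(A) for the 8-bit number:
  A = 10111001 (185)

10111001
1-bits at positions (from bit 0 = LSB): 0, 3, 4, 5, 7
Count = 5

Answer: 5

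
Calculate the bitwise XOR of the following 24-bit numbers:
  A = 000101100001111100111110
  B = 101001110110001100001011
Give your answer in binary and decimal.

Apply ^ to each column (1 where bits differ):
  000101100001111100111110
^ 101001110110001100001011
--------------------------
  101100010111110000110101

Answer: 101100010111110000110101 (11631669)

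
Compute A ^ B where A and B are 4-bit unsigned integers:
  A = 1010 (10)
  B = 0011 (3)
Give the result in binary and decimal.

Apply ^ to each column (1 where bits differ):
  1010
^ 0011
------
  1001

Answer: 1001 (9)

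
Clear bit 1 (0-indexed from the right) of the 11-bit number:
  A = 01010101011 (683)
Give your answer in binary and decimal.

Mask = ~(1 << 1) = 11111111101
Bit 1 of A is 1, so AND-ing with the mask clears it to 0.
  01010101011
& 11111111101
-------------
  01010101001

Answer: 01010101001 (681)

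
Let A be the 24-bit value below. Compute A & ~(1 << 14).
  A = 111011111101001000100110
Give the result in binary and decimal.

Mask = ~(1 << 14) = 111111111011111111111111
Bit 14 of A is 1, so AND-ing with the mask clears it to 0.
  111011111101001000100110
& 111111111011111111111111
--------------------------
  111011111001001000100110

Answer: 111011111001001000100110 (15700518)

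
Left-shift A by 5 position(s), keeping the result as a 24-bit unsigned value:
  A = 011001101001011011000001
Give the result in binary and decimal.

Shift left by 5: drop the top 5 bit(s), append 5 zero(s) on the right.
  011001101001011011000001  ->  discard [01100], keep [1101001011011000001], append 00000
= 110100101101100000100000

Answer: 110100101101100000100000 (13817888)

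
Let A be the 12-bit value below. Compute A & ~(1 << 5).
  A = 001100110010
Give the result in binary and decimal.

Mask = ~(1 << 5) = 111111011111
Bit 5 of A is 1, so AND-ing with the mask clears it to 0.
  001100110010
& 111111011111
--------------
  001100010010

Answer: 001100010010 (786)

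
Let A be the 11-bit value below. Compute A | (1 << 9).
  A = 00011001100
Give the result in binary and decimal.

Mask = 1 << 9 = 01000000000
Bit 9 of A is 0, so OR-ing with the mask flips it to 1.
  00011001100
| 01000000000
-------------
  01011001100

Answer: 01011001100 (716)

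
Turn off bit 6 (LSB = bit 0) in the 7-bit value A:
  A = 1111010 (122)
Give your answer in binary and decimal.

Mask = ~(1 << 6) = 0111111
Bit 6 of A is 1, so AND-ing with the mask clears it to 0.
  1111010
& 0111111
---------
  0111010

Answer: 0111010 (58)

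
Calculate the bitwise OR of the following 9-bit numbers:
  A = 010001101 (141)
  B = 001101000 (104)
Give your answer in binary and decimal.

Apply | to each column (1 where either bit is 1):
  010001101
| 001101000
-----------
  011101101

Answer: 011101101 (237)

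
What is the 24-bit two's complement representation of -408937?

1. Binary of +408937:  000001100011110101101001
2. Invert bits:     111110011100001010010110
3. Add 1:           111110011100001010010111

Answer: 111110011100001010010111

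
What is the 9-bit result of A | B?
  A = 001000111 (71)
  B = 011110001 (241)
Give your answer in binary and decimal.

Apply | to each column (1 where either bit is 1):
  001000111
| 011110001
-----------
  011110111

Answer: 011110111 (247)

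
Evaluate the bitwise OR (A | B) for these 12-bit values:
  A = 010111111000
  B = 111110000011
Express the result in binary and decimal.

Apply | to each column (1 where either bit is 1):
  010111111000
| 111110000011
--------------
  111111111011

Answer: 111111111011 (4091)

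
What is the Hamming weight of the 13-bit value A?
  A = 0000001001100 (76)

0000001001100
1-bits at positions (from bit 0 = LSB): 2, 3, 6
Count = 3

Answer: 3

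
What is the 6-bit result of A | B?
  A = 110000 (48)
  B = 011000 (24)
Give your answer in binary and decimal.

Apply | to each column (1 where either bit is 1):
  110000
| 011000
--------
  111000

Answer: 111000 (56)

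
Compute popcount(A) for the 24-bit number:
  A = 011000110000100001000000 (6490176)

011000110000100001000000
1-bits at positions (from bit 0 = LSB): 6, 11, 16, 17, 21, 22
Count = 6

Answer: 6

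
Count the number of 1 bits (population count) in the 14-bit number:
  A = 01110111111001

01110111111001
1-bits at positions (from bit 0 = LSB): 0, 3, 4, 5, 6, 7, 8, 10, 11, 12
Count = 10

Answer: 10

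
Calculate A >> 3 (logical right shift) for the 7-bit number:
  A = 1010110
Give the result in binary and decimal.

Logical shift right by 3: drop the bottom 3 bit(s), prepend 3 zero(s) on the left.
  1010110  ->  keep [1010], discard [110], prepend 000
= 0001010

Answer: 0001010 (10)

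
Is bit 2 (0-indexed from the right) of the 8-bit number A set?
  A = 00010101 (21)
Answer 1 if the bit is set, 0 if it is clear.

Bit 2 is the 3rd from the right.
  00010101
       ^
That bit is 1.

Answer: 1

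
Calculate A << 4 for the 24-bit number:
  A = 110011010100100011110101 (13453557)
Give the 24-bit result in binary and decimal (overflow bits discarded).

Shift left by 4: drop the top 4 bit(s), append 4 zero(s) on the right.
  110011010100100011110101  ->  discard [1100], keep [11010100100011110101], append 0000
= 110101001000111101010000

Answer: 110101001000111101010000 (13930320)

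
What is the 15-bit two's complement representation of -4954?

1. Binary of +4954:  001001101011010
2. Invert bits:     110110010100101
3. Add 1:           110110010100110

Answer: 110110010100110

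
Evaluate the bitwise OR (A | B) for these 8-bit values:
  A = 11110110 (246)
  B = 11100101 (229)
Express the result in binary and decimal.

Apply | to each column (1 where either bit is 1):
  11110110
| 11100101
----------
  11110111

Answer: 11110111 (247)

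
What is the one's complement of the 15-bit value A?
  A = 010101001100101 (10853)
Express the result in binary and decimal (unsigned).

Flip each bit (0->1, 1->0):
  010101001100101
  101010110011010

Answer: 101010110011010 (21914)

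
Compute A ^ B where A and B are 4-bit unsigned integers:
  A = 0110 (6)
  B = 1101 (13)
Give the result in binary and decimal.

Apply ^ to each column (1 where bits differ):
  0110
^ 1101
------
  1011

Answer: 1011 (11)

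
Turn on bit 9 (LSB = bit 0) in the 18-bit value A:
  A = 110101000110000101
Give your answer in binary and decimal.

Mask = 1 << 9 = 000000001000000000
Bit 9 of A is 0, so OR-ing with the mask flips it to 1.
  110101000110000101
| 000000001000000000
--------------------
  110101001110000101

Answer: 110101001110000101 (217989)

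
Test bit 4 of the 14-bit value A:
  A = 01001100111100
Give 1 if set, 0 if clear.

Bit 4 is the 5th from the right.
  01001100111100
           ^
That bit is 1.

Answer: 1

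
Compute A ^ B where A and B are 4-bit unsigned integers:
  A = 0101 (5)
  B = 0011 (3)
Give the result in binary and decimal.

Apply ^ to each column (1 where bits differ):
  0101
^ 0011
------
  0110

Answer: 0110 (6)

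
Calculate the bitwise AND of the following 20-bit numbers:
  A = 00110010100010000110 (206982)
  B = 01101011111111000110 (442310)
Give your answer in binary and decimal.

Apply & to each column (1 only where both bits are 1):
  00110010100010000110
& 01101011111111000110
----------------------
  00100010100010000110

Answer: 00100010100010000110 (141446)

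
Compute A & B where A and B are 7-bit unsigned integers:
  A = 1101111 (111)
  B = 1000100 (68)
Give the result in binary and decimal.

Apply & to each column (1 only where both bits are 1):
  1101111
& 1000100
---------
  1000100

Answer: 1000100 (68)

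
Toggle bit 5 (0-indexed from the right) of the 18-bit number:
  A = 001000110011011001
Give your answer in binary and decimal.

Mask = 1 << 5 = 000000000000100000
Bit 5 of A is 0; XOR with the mask flips it to 1.
  001000110011011001
^ 000000000000100000
--------------------
  001000110011111001

Answer: 001000110011111001 (36089)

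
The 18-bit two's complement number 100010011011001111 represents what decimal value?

MSB is 1, so the value is negative. Find the magnitude:
1. Invert bits:  011101100100110000
2. Add 1:        011101100100110001  = 121137
3. Apply sign:   -121137

Answer: -121137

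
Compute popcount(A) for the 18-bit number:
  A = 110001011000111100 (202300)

110001011000111100
1-bits at positions (from bit 0 = LSB): 2, 3, 4, 5, 9, 10, 12, 16, 17
Count = 9

Answer: 9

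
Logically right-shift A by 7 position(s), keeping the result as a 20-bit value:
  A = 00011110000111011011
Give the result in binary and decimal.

Logical shift right by 7: drop the bottom 7 bit(s), prepend 7 zero(s) on the left.
  00011110000111011011  ->  keep [0001111000011], discard [1011011], prepend 0000000
= 00000000001111000011

Answer: 00000000001111000011 (963)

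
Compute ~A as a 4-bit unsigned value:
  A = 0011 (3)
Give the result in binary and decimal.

Flip each bit (0->1, 1->0):
  0011
  1100

Answer: 1100 (12)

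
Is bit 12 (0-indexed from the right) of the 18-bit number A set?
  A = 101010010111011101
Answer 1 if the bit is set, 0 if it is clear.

Bit 12 is the 13th from the right.
  101010010111011101
       ^
That bit is 0.

Answer: 0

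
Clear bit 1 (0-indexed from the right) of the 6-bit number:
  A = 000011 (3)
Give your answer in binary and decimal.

Mask = ~(1 << 1) = 111101
Bit 1 of A is 1, so AND-ing with the mask clears it to 0.
  000011
& 111101
--------
  000001

Answer: 000001 (1)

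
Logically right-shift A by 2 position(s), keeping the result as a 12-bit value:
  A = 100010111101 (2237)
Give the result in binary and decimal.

Logical shift right by 2: drop the bottom 2 bit(s), prepend 2 zero(s) on the left.
  100010111101  ->  keep [1000101111], discard [01], prepend 00
= 001000101111

Answer: 001000101111 (559)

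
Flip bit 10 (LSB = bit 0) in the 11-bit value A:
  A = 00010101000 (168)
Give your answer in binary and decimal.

Mask = 1 << 10 = 10000000000
Bit 10 of A is 0; XOR with the mask flips it to 1.
  00010101000
^ 10000000000
-------------
  10010101000

Answer: 10010101000 (1192)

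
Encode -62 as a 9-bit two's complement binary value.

1. Binary of +62:  000111110
2. Invert bits:     111000001
3. Add 1:           111000010

Answer: 111000010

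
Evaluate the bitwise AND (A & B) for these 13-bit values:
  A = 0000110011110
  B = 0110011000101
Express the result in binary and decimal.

Apply & to each column (1 only where both bits are 1):
  0000110011110
& 0110011000101
---------------
  0000010000100

Answer: 0000010000100 (132)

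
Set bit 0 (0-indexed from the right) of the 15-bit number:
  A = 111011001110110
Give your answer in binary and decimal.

Mask = 1 << 0 = 000000000000001
Bit 0 of A is 0, so OR-ing with the mask flips it to 1.
  111011001110110
| 000000000000001
-----------------
  111011001110111

Answer: 111011001110111 (30327)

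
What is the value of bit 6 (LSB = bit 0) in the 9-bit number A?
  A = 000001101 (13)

Bit 6 is the 7th from the right.
  000001101
    ^
That bit is 0.

Answer: 0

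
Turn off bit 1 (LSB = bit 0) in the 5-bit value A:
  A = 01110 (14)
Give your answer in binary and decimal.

Mask = ~(1 << 1) = 11101
Bit 1 of A is 1, so AND-ing with the mask clears it to 0.
  01110
& 11101
-------
  01100

Answer: 01100 (12)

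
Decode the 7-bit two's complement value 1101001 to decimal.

MSB is 1, so the value is negative. Find the magnitude:
1. Invert bits:  0010110
2. Add 1:        0010111  = 23
3. Apply sign:   -23

Answer: -23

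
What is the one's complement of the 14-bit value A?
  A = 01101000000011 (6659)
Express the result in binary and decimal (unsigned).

Flip each bit (0->1, 1->0):
  01101000000011
  10010111111100

Answer: 10010111111100 (9724)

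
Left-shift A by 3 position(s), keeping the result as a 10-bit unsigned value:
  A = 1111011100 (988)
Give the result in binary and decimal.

Shift left by 3: drop the top 3 bit(s), append 3 zero(s) on the right.
  1111011100  ->  discard [111], keep [1011100], append 000
= 1011100000

Answer: 1011100000 (736)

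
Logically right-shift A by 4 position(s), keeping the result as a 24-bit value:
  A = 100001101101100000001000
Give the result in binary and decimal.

Logical shift right by 4: drop the bottom 4 bit(s), prepend 4 zero(s) on the left.
  100001101101100000001000  ->  keep [10000110110110000000], discard [1000], prepend 0000
= 000010000110110110000000

Answer: 000010000110110110000000 (552320)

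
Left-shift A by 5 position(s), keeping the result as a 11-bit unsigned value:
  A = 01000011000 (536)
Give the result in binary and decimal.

Shift left by 5: drop the top 5 bit(s), append 5 zero(s) on the right.
  01000011000  ->  discard [01000], keep [011000], append 00000
= 01100000000

Answer: 01100000000 (768)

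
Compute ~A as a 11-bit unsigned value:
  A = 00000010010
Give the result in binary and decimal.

Flip each bit (0->1, 1->0):
  00000010010
  11111101101

Answer: 11111101101 (2029)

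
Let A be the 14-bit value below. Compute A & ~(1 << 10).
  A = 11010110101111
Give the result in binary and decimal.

Mask = ~(1 << 10) = 11101111111111
Bit 10 of A is 1, so AND-ing with the mask clears it to 0.
  11010110101111
& 11101111111111
----------------
  11000110101111

Answer: 11000110101111 (12719)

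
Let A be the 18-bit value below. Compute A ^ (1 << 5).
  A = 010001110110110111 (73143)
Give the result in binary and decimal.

Mask = 1 << 5 = 000000000000100000
Bit 5 of A is 1; XOR with the mask flips it to 0.
  010001110110110111
^ 000000000000100000
--------------------
  010001110110010111

Answer: 010001110110010111 (73111)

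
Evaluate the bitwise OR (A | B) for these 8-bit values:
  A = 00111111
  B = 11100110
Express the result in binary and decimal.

Apply | to each column (1 where either bit is 1):
  00111111
| 11100110
----------
  11111111

Answer: 11111111 (255)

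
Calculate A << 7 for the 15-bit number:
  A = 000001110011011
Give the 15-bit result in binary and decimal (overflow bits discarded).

Shift left by 7: drop the top 7 bit(s), append 7 zero(s) on the right.
  000001110011011  ->  discard [0000011], keep [10011011], append 0000000
= 100110110000000

Answer: 100110110000000 (19840)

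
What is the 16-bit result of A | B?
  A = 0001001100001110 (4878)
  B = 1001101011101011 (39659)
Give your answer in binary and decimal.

Apply | to each column (1 where either bit is 1):
  0001001100001110
| 1001101011101011
------------------
  1001101111101111

Answer: 1001101111101111 (39919)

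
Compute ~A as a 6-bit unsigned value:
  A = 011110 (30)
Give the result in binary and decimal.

Flip each bit (0->1, 1->0):
  011110
  100001

Answer: 100001 (33)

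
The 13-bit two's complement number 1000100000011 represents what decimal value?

MSB is 1, so the value is negative. Find the magnitude:
1. Invert bits:  0111011111100
2. Add 1:        0111011111101  = 3837
3. Apply sign:   -3837

Answer: -3837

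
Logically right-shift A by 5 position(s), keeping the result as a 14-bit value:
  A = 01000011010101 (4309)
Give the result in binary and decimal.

Logical shift right by 5: drop the bottom 5 bit(s), prepend 5 zero(s) on the left.
  01000011010101  ->  keep [010000110], discard [10101], prepend 00000
= 00000010000110

Answer: 00000010000110 (134)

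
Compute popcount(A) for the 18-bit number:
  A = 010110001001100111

010110001001100111
1-bits at positions (from bit 0 = LSB): 0, 1, 2, 5, 6, 9, 13, 14, 16
Count = 9

Answer: 9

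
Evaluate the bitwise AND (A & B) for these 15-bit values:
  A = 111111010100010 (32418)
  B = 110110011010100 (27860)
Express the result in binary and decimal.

Apply & to each column (1 only where both bits are 1):
  111111010100010
& 110110011010100
-----------------
  110110010000000

Answer: 110110010000000 (27776)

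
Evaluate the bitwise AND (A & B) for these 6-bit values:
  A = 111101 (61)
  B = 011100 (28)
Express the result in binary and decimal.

Apply & to each column (1 only where both bits are 1):
  111101
& 011100
--------
  011100

Answer: 011100 (28)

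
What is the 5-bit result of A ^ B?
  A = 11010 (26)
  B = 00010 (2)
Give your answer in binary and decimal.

Apply ^ to each column (1 where bits differ):
  11010
^ 00010
-------
  11000

Answer: 11000 (24)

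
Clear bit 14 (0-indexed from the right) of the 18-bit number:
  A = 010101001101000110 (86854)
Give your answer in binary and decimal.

Mask = ~(1 << 14) = 111011111111111111
Bit 14 of A is 1, so AND-ing with the mask clears it to 0.
  010101001101000110
& 111011111111111111
--------------------
  010001001101000110

Answer: 010001001101000110 (70470)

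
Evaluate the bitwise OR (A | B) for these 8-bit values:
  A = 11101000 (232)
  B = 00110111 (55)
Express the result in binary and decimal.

Apply | to each column (1 where either bit is 1):
  11101000
| 00110111
----------
  11111111

Answer: 11111111 (255)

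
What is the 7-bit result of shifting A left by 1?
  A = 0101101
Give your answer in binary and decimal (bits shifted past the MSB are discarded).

Shift left by 1: drop the top 1 bit(s), append 1 zero(s) on the right.
  0101101  ->  discard [0], keep [101101], append 0
= 1011010

Answer: 1011010 (90)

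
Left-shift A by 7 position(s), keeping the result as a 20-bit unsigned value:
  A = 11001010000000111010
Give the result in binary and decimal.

Shift left by 7: drop the top 7 bit(s), append 7 zero(s) on the right.
  11001010000000111010  ->  discard [1100101], keep [0000000111010], append 0000000
= 00000001110100000000

Answer: 00000001110100000000 (7424)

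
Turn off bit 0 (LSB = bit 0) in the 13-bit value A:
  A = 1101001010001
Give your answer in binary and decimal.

Mask = ~(1 << 0) = 1111111111110
Bit 0 of A is 1, so AND-ing with the mask clears it to 0.
  1101001010001
& 1111111111110
---------------
  1101001010000

Answer: 1101001010000 (6736)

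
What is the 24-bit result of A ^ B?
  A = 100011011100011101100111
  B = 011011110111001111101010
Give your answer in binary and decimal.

Apply ^ to each column (1 where bits differ):
  100011011100011101100111
^ 011011110111001111101010
--------------------------
  111000101011010010001101

Answer: 111000101011010010001101 (14857357)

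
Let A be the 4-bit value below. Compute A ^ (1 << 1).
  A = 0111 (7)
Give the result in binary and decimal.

Mask = 1 << 1 = 0010
Bit 1 of A is 1; XOR with the mask flips it to 0.
  0111
^ 0010
------
  0101

Answer: 0101 (5)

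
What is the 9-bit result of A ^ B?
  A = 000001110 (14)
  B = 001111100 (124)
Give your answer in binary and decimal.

Apply ^ to each column (1 where bits differ):
  000001110
^ 001111100
-----------
  001110010

Answer: 001110010 (114)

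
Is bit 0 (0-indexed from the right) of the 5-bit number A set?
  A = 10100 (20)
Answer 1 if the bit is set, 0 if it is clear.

Bit 0 is the 1st from the right.
  10100
      ^
That bit is 0.

Answer: 0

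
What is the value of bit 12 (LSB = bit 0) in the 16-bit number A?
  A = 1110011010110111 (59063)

Bit 12 is the 13th from the right.
  1110011010110111
     ^
That bit is 0.

Answer: 0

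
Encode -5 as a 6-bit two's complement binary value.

1. Binary of +5:  000101
2. Invert bits:     111010
3. Add 1:           111011

Answer: 111011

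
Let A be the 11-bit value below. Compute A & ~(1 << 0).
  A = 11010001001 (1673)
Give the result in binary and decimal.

Mask = ~(1 << 0) = 11111111110
Bit 0 of A is 1, so AND-ing with the mask clears it to 0.
  11010001001
& 11111111110
-------------
  11010001000

Answer: 11010001000 (1672)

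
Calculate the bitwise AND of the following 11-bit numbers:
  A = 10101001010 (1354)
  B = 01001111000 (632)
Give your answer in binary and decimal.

Apply & to each column (1 only where both bits are 1):
  10101001010
& 01001111000
-------------
  00001001000

Answer: 00001001000 (72)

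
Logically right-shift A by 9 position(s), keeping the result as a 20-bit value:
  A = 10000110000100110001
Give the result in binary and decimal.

Logical shift right by 9: drop the bottom 9 bit(s), prepend 9 zero(s) on the left.
  10000110000100110001  ->  keep [10000110000], discard [100110001], prepend 000000000
= 00000000010000110000

Answer: 00000000010000110000 (1072)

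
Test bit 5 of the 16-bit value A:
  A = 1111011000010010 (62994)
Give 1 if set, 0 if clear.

Bit 5 is the 6th from the right.
  1111011000010010
            ^
That bit is 0.

Answer: 0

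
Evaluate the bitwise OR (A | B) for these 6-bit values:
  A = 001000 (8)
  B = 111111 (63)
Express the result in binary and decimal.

Apply | to each column (1 where either bit is 1):
  001000
| 111111
--------
  111111

Answer: 111111 (63)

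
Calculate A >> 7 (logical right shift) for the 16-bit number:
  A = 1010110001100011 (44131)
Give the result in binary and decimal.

Logical shift right by 7: drop the bottom 7 bit(s), prepend 7 zero(s) on the left.
  1010110001100011  ->  keep [101011000], discard [1100011], prepend 0000000
= 0000000101011000

Answer: 0000000101011000 (344)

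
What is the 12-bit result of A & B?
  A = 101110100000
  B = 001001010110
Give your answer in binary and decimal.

Apply & to each column (1 only where both bits are 1):
  101110100000
& 001001010110
--------------
  001000000000

Answer: 001000000000 (512)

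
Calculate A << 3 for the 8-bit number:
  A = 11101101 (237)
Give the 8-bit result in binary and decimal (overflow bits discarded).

Shift left by 3: drop the top 3 bit(s), append 3 zero(s) on the right.
  11101101  ->  discard [111], keep [01101], append 000
= 01101000

Answer: 01101000 (104)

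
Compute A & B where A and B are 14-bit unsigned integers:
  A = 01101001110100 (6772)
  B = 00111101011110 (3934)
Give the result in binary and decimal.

Apply & to each column (1 only where both bits are 1):
  01101001110100
& 00111101011110
----------------
  00101001010100

Answer: 00101001010100 (2644)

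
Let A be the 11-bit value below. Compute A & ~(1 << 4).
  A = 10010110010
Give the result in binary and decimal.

Mask = ~(1 << 4) = 11111101111
Bit 4 of A is 1, so AND-ing with the mask clears it to 0.
  10010110010
& 11111101111
-------------
  10010100010

Answer: 10010100010 (1186)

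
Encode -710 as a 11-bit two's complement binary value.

1. Binary of +710:  01011000110
2. Invert bits:     10100111001
3. Add 1:           10100111010

Answer: 10100111010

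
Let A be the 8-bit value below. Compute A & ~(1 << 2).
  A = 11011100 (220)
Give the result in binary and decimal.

Mask = ~(1 << 2) = 11111011
Bit 2 of A is 1, so AND-ing with the mask clears it to 0.
  11011100
& 11111011
----------
  11011000

Answer: 11011000 (216)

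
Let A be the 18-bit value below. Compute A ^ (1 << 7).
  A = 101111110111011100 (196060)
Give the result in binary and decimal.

Mask = 1 << 7 = 000000000010000000
Bit 7 of A is 1; XOR with the mask flips it to 0.
  101111110111011100
^ 000000000010000000
--------------------
  101111110101011100

Answer: 101111110101011100 (195932)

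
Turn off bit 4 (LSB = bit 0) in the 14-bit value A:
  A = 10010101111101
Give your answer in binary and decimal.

Mask = ~(1 << 4) = 11111111101111
Bit 4 of A is 1, so AND-ing with the mask clears it to 0.
  10010101111101
& 11111111101111
----------------
  10010101101101

Answer: 10010101101101 (9581)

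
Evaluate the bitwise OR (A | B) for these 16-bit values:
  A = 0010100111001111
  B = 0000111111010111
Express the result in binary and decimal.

Apply | to each column (1 where either bit is 1):
  0010100111001111
| 0000111111010111
------------------
  0010111111011111

Answer: 0010111111011111 (12255)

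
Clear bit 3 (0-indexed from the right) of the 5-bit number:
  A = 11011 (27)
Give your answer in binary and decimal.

Mask = ~(1 << 3) = 10111
Bit 3 of A is 1, so AND-ing with the mask clears it to 0.
  11011
& 10111
-------
  10011

Answer: 10011 (19)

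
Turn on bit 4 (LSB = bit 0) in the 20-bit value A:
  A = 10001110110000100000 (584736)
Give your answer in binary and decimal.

Mask = 1 << 4 = 00000000000000010000
Bit 4 of A is 0, so OR-ing with the mask flips it to 1.
  10001110110000100000
| 00000000000000010000
----------------------
  10001110110000110000

Answer: 10001110110000110000 (584752)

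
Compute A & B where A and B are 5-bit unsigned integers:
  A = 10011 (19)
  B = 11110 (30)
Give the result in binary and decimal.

Apply & to each column (1 only where both bits are 1):
  10011
& 11110
-------
  10010

Answer: 10010 (18)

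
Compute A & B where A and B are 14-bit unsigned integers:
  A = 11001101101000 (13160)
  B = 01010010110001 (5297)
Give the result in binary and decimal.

Apply & to each column (1 only where both bits are 1):
  11001101101000
& 01010010110001
----------------
  01000000100000

Answer: 01000000100000 (4128)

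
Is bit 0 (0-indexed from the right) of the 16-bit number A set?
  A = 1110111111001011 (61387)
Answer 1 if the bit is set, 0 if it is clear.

Bit 0 is the 1st from the right.
  1110111111001011
                 ^
That bit is 1.

Answer: 1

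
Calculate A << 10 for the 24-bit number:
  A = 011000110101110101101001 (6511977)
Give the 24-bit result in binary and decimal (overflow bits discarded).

Shift left by 10: drop the top 10 bit(s), append 10 zero(s) on the right.
  011000110101110101101001  ->  discard [0110001101], keep [01110101101001], append 0000000000
= 011101011010010000000000

Answer: 011101011010010000000000 (7709696)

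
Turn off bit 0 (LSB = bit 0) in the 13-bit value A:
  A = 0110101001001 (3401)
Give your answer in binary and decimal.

Mask = ~(1 << 0) = 1111111111110
Bit 0 of A is 1, so AND-ing with the mask clears it to 0.
  0110101001001
& 1111111111110
---------------
  0110101001000

Answer: 0110101001000 (3400)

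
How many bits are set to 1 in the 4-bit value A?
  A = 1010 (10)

1010
1-bits at positions (from bit 0 = LSB): 1, 3
Count = 2

Answer: 2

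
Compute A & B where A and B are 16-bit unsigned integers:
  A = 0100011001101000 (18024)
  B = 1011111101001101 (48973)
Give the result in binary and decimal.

Apply & to each column (1 only where both bits are 1):
  0100011001101000
& 1011111101001101
------------------
  0000011001001000

Answer: 0000011001001000 (1608)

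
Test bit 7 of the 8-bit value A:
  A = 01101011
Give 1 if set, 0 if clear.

Bit 7 is the 8th from the right.
  01101011
  ^
That bit is 0.

Answer: 0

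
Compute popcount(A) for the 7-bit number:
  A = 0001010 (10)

0001010
1-bits at positions (from bit 0 = LSB): 1, 3
Count = 2

Answer: 2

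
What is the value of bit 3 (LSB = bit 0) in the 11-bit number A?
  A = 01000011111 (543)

Bit 3 is the 4th from the right.
  01000011111
         ^
That bit is 1.

Answer: 1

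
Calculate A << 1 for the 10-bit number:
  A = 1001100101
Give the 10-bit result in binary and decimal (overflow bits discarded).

Shift left by 1: drop the top 1 bit(s), append 1 zero(s) on the right.
  1001100101  ->  discard [1], keep [001100101], append 0
= 0011001010

Answer: 0011001010 (202)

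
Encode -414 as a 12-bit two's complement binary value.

1. Binary of +414:  000110011110
2. Invert bits:     111001100001
3. Add 1:           111001100010

Answer: 111001100010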